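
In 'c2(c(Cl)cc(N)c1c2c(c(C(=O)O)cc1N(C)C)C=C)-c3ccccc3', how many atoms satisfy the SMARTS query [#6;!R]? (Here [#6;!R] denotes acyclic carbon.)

The query [#6;!R] means: carbon not in any ring.
Check the 26 heavy atoms by environment: 16× c (aromatic, in 6-ring) → no; 1× Cl (acyclic) → no; 2× N (acyclic) → no; 5× C (acyclic) → match; 2× O (acyclic) → no.
That gives 5 matching atoms.

5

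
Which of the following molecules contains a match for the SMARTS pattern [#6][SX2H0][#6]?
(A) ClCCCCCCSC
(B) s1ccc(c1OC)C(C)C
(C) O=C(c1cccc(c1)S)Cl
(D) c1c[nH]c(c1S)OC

A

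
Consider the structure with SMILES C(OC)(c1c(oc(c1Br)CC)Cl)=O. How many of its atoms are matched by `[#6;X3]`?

Check the 13 heavy atoms by environment: 1× o (aromatic, X2) → no; 4× c (aromatic, X3) → match; 1× C (X3) → match; 1× O (X1) → no; 1× O (X2) → no; 3× C (X4) → no; 1× Br (X1) → no; 1× Cl (X1) → no.
Summing the matching environments: 4 + 1 = 5 matching atoms.

5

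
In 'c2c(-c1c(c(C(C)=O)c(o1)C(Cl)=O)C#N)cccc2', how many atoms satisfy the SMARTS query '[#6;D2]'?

6

The query [#6;D2] means: any carbon bonded to exactly two heavy atoms.
Check the 19 heavy atoms by environment: 1× o (aromatic, D2) → no; 5× c (aromatic, D3) → no; 1× C (D2) → match; 1× N (D1) → no; 5× c (aromatic, D2) → match; 2× C (D3) → no; 2× O (D1) → no; 1× C (D1) → no; 1× Cl (D1) → no.
Summing the matching environments: 1 + 5 = 6 matching atoms.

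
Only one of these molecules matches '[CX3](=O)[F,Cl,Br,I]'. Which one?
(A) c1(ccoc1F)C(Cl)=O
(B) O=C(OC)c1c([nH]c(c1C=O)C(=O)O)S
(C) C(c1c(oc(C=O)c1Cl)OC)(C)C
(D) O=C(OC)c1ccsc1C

[CX3](=O)[F,Cl,Br,I] describes a carbonyl carbon bonded to a halogen (an acyl halide).
(A) contains an acyl chloride (-C(=O)Cl), which satisfies every atom and bond constraint.
(B) has a methyl-ester group (-C(=O)OCH3) but the carbonyl is bonded to -O-C, not to a halogen.
(C) has a chloro substituent but the Cl is not on a carbonyl carbon.
(D) has a methyl-ester group (-C(=O)OCH3) but the carbonyl is bonded to -O-C, not to a halogen.
So the answer is (A).

A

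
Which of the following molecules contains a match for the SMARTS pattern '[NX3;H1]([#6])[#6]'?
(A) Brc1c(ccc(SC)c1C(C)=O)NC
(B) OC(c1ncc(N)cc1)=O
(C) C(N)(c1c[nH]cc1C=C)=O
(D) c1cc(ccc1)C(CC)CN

A

[NX3;H1]([#6])[#6] describes a trivalent nitrogen with one H, bonded to two carbons (a secondary amine).
(A) contains an N-methylamino group (-NHCH3), which satisfies every atom and bond constraint.
(B) has a primary amino group (-NH2) but the nitrogen has H2 and only one carbon neighbour.
(C) has a primary amide (-C(=O)NH2) but the -C(=O)NH2 nitrogen has H2, not H1.
(D) has a primary amino group (-NH2) but the nitrogen has H2 and only one carbon neighbour.
So the answer is (A).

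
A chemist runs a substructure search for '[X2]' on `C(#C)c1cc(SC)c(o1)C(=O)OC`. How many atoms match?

The query [X2] means: any atom with exactly two total connections (bonds + H).
Check the 13 heavy atoms by environment: 1× o (aromatic, X2) → match; 4× c (aromatic, X3) → no; 2× C (X2) → match; 1× C (X3) → no; 1× O (X1) → no; 1× O (X2) → match; 2× C (X4) → no; 1× S (X2) → match.
Summing the matching environments: 1 + 2 + 1 + 1 = 5 matching atoms.

5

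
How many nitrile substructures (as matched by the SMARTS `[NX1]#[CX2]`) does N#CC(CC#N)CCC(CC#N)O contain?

[NX1]#[CX2] is the SMARTS for a nitrile: a nitrogen triple-bonded to a two-connected carbon.
The molecule carries 3 separate instances of a nitrile (-C#N) meeting every constraint; each maps to a distinct set of atoms, giving 3 matches.

3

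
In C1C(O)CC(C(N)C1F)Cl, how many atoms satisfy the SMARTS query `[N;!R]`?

1

The query [N;!R] means: aliphatic nitrogen not in a ring.
Check the 10 heavy atoms by environment: 6× C (in 6-ring) → no; 1× F (acyclic) → no; 1× O (acyclic) → no; 1× N (acyclic) → match; 1× Cl (acyclic) → no.
That gives 1 matching atom.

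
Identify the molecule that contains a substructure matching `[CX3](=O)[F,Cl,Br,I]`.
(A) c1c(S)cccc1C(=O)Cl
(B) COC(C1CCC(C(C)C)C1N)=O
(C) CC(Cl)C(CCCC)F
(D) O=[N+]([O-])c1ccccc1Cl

A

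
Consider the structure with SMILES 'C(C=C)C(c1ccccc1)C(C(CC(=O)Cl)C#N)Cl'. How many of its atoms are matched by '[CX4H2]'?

Check the 19 heavy atoms by environment: 2× C (H2, X4) → match; 3× C (H1, X4) → no; 1× C (H1, X3) → no; 1× C (H2, X3) → no; 1× C (H0, X3) → no; 1× O (H0, X1) → no; 2× Cl (H0, X1) → no; 1× C (H0, X2) → no; 1× N (H0, X1) → no; 1× c (aromatic, H0, X3) → no; 5× c (aromatic, H1, X3) → no.
That gives 2 matching atoms.

2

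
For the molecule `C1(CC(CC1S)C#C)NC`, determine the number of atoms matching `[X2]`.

The query [X2] means: any atom with exactly two total connections (bonds + H).
Check the 10 heavy atoms by environment: 6× C (X4) → no; 1× N (X3) → no; 2× C (X2) → match; 1× S (X2) → match.
Summing the matching environments: 2 + 1 = 3 matching atoms.

3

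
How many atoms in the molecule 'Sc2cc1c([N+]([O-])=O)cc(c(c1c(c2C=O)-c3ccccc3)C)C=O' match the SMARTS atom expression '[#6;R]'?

16

The query [#6;R] means: carbon that is part of a ring.
Check the 25 heavy atoms by environment: 16× c (aromatic, in 6-ring) → match; 1× S (acyclic) → no; 3× C (acyclic) → no; 3× O (acyclic) → no; 1× N (charge +1, acyclic) → no; 1× O (charge -1, acyclic) → no.
That gives 16 matching atoms.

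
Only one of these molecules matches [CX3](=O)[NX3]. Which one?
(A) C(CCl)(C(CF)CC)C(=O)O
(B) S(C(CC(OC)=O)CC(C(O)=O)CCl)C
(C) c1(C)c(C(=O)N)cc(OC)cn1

[CX3](=O)[NX3] describes a carbonyl carbon bonded to a trivalent nitrogen (an amide).
(A) has a carboxylic acid group (-C(=O)OH) but the carbonyl is bonded to O, not to an NX3 nitrogen.
(B) has a carboxylic acid group (-C(=O)OH) but the carbonyl is bonded to O, not to an NX3 nitrogen.
(C) contains a primary amide (-C(=O)NH2), which satisfies every atom and bond constraint.
So the answer is (C).

C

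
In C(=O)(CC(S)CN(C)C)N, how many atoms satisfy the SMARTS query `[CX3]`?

1

The query [CX3] means: C with X3: aliphatic carbon with exactly 3 total connections.
Check the 10 heavy atoms by environment: 5× C (X4) → no; 1× C (X3) → match; 1× O (X1) → no; 2× N (X3) → no; 1× S (X2) → no.
That gives 1 matching atom.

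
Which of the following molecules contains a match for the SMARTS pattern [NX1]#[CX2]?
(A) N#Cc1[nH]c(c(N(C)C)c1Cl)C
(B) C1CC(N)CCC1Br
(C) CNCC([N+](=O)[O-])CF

[NX1]#[CX2] describes a nitrogen triple-bonded to a two-connected carbon (a nitrile).
(A) contains a nitrile (-C#N), which satisfies every atom and bond constraint.
(B) has a primary amino group (-NH2) but the nitrogen is NX3 (three connections), not NX1 triple-bonded.
(C) has a nitro group (-[N+](=O)[O-]) but there is no C#N triple bond.
So the answer is (A).

A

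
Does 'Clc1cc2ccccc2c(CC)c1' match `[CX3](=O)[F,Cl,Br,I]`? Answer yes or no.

No

The pattern [CX3](=O)[F,Cl,Br,I] describes a carbonyl carbon bonded to a halogen — an acyl halide.
The closest candidate here is a chloro substituent, but the Cl is not on a carbonyl carbon. No other fragment satisfies the full query, so there is no match.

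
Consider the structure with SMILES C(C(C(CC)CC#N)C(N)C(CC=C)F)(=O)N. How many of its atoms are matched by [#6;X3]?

The query [#6;X3] means: any carbon (aromatic or not) with three total connections.
Check the 17 heavy atoms by environment: 8× C (X4) → no; 2× N (X3) → no; 3× C (X3) → match; 1× O (X1) → no; 1× C (X2) → no; 1× N (X1) → no; 1× F (X1) → no.
That gives 3 matching atoms.

3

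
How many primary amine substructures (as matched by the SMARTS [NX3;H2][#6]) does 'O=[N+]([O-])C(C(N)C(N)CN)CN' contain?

[NX3;H2][#6] is the SMARTS for a primary amine: a trivalent nitrogen with two H attached to carbon.
The molecule carries 4 separate instances of a primary amino group (-NH2) meeting every constraint; each maps to a distinct set of atoms, giving 4 matches.

4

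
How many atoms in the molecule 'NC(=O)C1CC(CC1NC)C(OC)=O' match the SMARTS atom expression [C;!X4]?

2

The query [C;!X4] means: aliphatic carbon that does not have four total connections.
Check the 14 heavy atoms by environment: 7× C (X4) → no; 2× N (X3) → no; 2× C (X3) → match; 2× O (X1) → no; 1× O (X2) → no.
That gives 2 matching atoms.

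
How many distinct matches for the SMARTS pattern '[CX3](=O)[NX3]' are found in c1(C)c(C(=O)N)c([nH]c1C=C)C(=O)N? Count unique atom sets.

2

[CX3](=O)[NX3] is the SMARTS for an amide: a carbonyl carbon bonded to a trivalent nitrogen.
The molecule carries 2 separate instances of a primary amide (-C(=O)NH2) meeting every constraint; each maps to a distinct set of atoms, giving 2 matches.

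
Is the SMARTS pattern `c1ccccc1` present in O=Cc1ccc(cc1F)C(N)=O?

Yes

The pattern c1ccccc1 describes six aromatic carbons in a ring — a benzene ring.
The required atom environment is present in the molecule, so the pattern matches.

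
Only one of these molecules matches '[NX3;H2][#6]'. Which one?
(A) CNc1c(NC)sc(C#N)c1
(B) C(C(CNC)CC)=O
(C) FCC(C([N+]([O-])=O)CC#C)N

[NX3;H2][#6] describes a trivalent nitrogen with two H attached to carbon (a primary amine).
(A) has an N-methylamino group (-NHCH3) but the nitrogen bears two carbons and only one H (H1), not H2.
(B) has an N-methylamino group (-NHCH3) but the nitrogen bears two carbons and only one H (H1), not H2.
(C) contains a primary amino group (-NH2), which satisfies every atom and bond constraint.
So the answer is (C).

C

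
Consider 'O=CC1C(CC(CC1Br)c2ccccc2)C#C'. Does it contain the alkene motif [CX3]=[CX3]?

No

The pattern [CX3]=[CX3] describes a non-aromatic C=C double bond between two sp2 carbons — an alkene.
The closest candidate here is an ethynyl group (-C#CH), but the C-C bond is a triple bond, not a double bond. No other fragment satisfies the full query, so there is no match.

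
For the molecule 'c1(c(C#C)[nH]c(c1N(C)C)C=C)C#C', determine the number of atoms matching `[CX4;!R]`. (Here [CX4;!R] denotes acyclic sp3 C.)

The query [CX4;!R] means: aliphatic carbon with four total connections, not in a ring.
Check the 14 heavy atoms by environment: 1× n (aromatic, X3, in 5-ring) → no; 4× c (aromatic, X3, in 5-ring) → no; 1× N (X3, acyclic) → no; 2× C (X4, acyclic) → match; 2× C (X3, acyclic) → no; 4× C (X2, acyclic) → no.
That gives 2 matching atoms.

2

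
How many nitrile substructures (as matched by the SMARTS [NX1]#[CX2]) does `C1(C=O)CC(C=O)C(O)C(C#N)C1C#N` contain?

[NX1]#[CX2] is the SMARTS for a nitrile: a nitrogen triple-bonded to a two-connected carbon.
The molecule carries 2 separate instances of a nitrile (-C#N) meeting every constraint; each maps to a distinct set of atoms, giving 2 matches.

2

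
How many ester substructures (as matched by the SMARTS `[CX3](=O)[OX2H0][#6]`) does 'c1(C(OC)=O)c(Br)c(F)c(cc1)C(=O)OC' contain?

2

[CX3](=O)[OX2H0][#6] is the SMARTS for an ester: a carbonyl carbon bonded to an oxygen that is itself bonded to carbon (no H on that O).
The molecule carries 2 separate instances of a methyl-ester group (-C(=O)OCH3) meeting every constraint; each maps to a distinct set of atoms, giving 2 matches.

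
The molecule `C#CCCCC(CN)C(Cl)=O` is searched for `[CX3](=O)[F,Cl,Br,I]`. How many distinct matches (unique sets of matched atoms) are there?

[CX3](=O)[F,Cl,Br,I] is the SMARTS for an acyl halide: a carbonyl carbon bonded to a halogen.
Exactly one fragment in the molecule meets all constraints, giving 1 match.

1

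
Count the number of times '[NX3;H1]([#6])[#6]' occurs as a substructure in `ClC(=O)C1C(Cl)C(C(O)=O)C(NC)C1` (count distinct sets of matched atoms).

[NX3;H1]([#6])[#6] is the SMARTS for a secondary amine: a trivalent nitrogen with one H, bonded to two carbons.
Exactly one fragment in the molecule meets all constraints, giving 1 match.

1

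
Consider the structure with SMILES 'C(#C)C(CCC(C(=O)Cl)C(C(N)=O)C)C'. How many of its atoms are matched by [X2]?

Check the 15 heavy atoms by environment: 7× C (X4) → no; 2× C (X3) → no; 2× O (X1) → no; 1× Cl (X1) → no; 1× N (X3) → no; 2× C (X2) → match.
That gives 2 matching atoms.

2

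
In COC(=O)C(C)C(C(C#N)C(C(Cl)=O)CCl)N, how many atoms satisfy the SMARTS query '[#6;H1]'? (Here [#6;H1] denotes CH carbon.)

The query [#6;H1] means: any carbon bearing exactly one hydrogen.
Check the 17 heavy atoms by environment: 2× C (H3) → no; 4× C (H1) → match; 1× C (H2) → no; 2× Cl (H0) → no; 1× N (H2) → no; 3× C (H0) → no; 1× N (H0) → no; 3× O (H0) → no.
That gives 4 matching atoms.

4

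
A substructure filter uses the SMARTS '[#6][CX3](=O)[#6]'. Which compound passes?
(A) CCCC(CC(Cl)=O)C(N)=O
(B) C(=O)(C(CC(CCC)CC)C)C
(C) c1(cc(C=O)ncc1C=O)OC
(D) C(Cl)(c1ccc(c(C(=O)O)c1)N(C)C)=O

B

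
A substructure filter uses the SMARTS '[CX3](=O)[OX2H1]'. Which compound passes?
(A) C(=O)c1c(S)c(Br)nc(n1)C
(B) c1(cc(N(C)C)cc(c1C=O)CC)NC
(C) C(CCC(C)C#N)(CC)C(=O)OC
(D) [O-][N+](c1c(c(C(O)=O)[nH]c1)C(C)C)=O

D

[CX3](=O)[OX2H1] describes an sp2 carbon double-bonded to O and single-bonded to an -OH oxygen (a carboxylic acid).
(A) has an aldehyde (-CHO) but there is no singly-bonded oxygen on the carbonyl carbon.
(B) has an aldehyde (-CHO) but there is no singly-bonded oxygen on the carbonyl carbon.
(C) has a methyl-ester group (-C(=O)OCH3) but the singly-bonded O has no H (OX2H0, not OX2H1).
(D) contains a carboxylic acid group (-C(=O)OH), which satisfies every atom and bond constraint.
So the answer is (D).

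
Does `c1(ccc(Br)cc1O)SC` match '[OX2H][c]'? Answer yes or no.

The pattern [OX2H][c] describes a hydroxyl oxygen attached to an aromatic carbon — a phenol.
The molecule carries a hydroxyl group (-OH), whose atoms satisfy every constraint of the query, so the pattern matches.

Yes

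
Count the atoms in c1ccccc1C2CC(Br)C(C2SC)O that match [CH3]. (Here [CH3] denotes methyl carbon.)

1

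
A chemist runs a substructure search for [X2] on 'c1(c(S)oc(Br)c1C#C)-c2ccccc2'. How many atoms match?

The query [X2] means: any atom with exactly two total connections (bonds + H).
Check the 15 heavy atoms by environment: 1× o (aromatic, X2) → match; 10× c (aromatic, X3) → no; 1× Br (X1) → no; 1× S (X2) → match; 2× C (X2) → match.
Summing the matching environments: 1 + 1 + 2 = 4 matching atoms.

4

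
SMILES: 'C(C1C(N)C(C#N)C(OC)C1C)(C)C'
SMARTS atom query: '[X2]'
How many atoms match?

2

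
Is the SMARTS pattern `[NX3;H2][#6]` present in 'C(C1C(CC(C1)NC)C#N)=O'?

The pattern [NX3;H2][#6] describes a trivalent nitrogen with two H attached to carbon — a primary amine.
The closest candidate here is a nitrile (-C#N), but the nitrogen is NX1 (triple-bonded), not NX3 with two H. No other fragment satisfies the full query, so there is no match.

No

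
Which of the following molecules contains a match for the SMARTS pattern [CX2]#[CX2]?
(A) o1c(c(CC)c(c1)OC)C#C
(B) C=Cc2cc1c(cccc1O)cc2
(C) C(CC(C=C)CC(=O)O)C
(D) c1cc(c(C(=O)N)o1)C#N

[CX2]#[CX2] describes a carbon-carbon triple bond (an alkyne).
(A) contains an ethynyl group (-C#CH), which satisfies every atom and bond constraint.
(B) has a vinyl group (-CH=CH2) but the C=C is a double bond; both carbons are CX3, not CX2.
(C) has a vinyl group (-CH=CH2) but the C=C is a double bond; both carbons are CX3, not CX2.
(D) has a nitrile (-C#N) but the triple bond is C#N, not C#C.
So the answer is (A).

A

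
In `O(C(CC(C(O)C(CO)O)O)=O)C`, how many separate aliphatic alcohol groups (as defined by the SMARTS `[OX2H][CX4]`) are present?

4

[OX2H][CX4] is the SMARTS for an aliphatic alcohol: a hydroxyl oxygen bound to an sp3 (X4) carbon.
The molecule carries 4 separate instances of a hydroxyl group (-OH) meeting every constraint; each maps to a distinct set of atoms, giving 4 matches.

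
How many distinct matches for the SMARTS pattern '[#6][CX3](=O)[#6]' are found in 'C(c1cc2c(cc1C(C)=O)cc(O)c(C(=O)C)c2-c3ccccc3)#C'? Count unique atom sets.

[#6][CX3](=O)[#6] is the SMARTS for a ketone: a carbonyl carbon (no H) flanked by two carbons.
The molecule carries 2 separate instances of an acetyl/ketone group (-C(=O)CH3) meeting every constraint; each maps to a distinct set of atoms, giving 2 matches.

2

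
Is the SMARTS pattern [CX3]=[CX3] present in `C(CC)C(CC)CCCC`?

The pattern [CX3]=[CX3] describes a non-aromatic C=C double bond between two sp2 carbons — an alkene.
The closest candidate here is an ethyl group (-CH2CH3), but its C-C bond is a single bond between CX4 carbons, not CX3=CX3. No other fragment satisfies the full query, so there is no match.

No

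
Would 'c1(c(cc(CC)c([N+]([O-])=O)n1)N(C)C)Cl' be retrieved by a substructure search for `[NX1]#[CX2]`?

No

The pattern [NX1]#[CX2] describes a nitrogen triple-bonded to a two-connected carbon — a nitrile.
The closest candidate here is a nitro group (-[N+](=O)[O-]), but there is no C#N triple bond. No other fragment satisfies the full query, so there is no match.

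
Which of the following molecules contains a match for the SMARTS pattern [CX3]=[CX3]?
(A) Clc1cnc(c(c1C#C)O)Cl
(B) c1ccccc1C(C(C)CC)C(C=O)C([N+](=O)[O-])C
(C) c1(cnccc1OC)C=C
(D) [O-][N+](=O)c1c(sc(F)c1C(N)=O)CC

C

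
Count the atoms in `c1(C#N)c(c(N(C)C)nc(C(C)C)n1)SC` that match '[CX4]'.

6

The query [CX4] means: C with X4: aliphatic carbon with exactly 4 total connections (bonds + H).
Check the 16 heavy atoms by environment: 2× n (aromatic, X2) → no; 4× c (aromatic, X3) → no; 6× C (X4) → match; 1× S (X2) → no; 1× C (X2) → no; 1× N (X1) → no; 1× N (X3) → no.
That gives 6 matching atoms.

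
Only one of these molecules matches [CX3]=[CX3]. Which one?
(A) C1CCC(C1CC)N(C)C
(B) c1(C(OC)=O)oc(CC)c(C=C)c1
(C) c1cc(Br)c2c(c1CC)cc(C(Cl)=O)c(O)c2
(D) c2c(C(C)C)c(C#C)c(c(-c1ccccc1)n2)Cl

[CX3]=[CX3] describes a non-aromatic C=C double bond between two sp2 carbons (an alkene).
(A) has an ethyl group (-CH2CH3) but its C-C bond is a single bond between CX4 carbons, not CX3=CX3.
(B) contains a vinyl group (-CH=CH2), which satisfies every atom and bond constraint.
(C) has an ethyl group (-CH2CH3) but its C-C bond is a single bond between CX4 carbons, not CX3=CX3.
(D) has an ethynyl group (-C#CH) but the C-C bond is a triple bond, not a double bond.
So the answer is (B).

B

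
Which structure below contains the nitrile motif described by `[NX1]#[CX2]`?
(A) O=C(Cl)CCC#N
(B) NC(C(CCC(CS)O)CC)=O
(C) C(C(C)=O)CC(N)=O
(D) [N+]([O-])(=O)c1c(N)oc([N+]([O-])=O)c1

A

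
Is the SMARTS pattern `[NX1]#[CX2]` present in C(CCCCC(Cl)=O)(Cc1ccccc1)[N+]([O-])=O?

No

The pattern [NX1]#[CX2] describes a nitrogen triple-bonded to a two-connected carbon — a nitrile.
The closest candidate here is a nitro group (-[N+](=O)[O-]), but there is no C#N triple bond. No other fragment satisfies the full query, so there is no match.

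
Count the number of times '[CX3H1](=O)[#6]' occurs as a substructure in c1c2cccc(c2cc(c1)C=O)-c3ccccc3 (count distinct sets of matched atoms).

1

[CX3H1](=O)[#6] is the SMARTS for an aldehyde: an sp2 carbon with one H, double-bonded to O and single-bonded to carbon.
Exactly one fragment in the molecule meets all constraints, giving 1 match.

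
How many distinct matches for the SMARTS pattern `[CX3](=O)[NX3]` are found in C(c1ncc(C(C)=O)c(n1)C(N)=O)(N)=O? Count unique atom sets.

2

[CX3](=O)[NX3] is the SMARTS for an amide: a carbonyl carbon bonded to a trivalent nitrogen.
The molecule carries 2 separate instances of a primary amide (-C(=O)NH2) meeting every constraint; each maps to a distinct set of atoms, giving 2 matches.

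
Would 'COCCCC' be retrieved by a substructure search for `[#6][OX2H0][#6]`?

The pattern [#6][OX2H0][#6] describes an aliphatic oxygen bridging two carbons with no H on the oxygen — an ether.
The molecule carries a methoxy ether (-OCH3), whose atoms satisfy every constraint of the query, so the pattern matches.

Yes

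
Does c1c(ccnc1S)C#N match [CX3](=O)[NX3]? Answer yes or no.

No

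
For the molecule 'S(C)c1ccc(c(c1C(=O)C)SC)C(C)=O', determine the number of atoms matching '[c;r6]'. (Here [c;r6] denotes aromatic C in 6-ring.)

6

The query [c;r6] means: aromatic carbon that belongs to a six-membered ring.
Check the 16 heavy atoms by environment: 6× c (aromatic, in 6-ring) → match; 2× S (acyclic) → no; 6× C (acyclic) → no; 2× O (acyclic) → no.
That gives 6 matching atoms.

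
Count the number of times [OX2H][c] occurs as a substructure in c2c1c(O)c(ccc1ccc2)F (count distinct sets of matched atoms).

[OX2H][c] is the SMARTS for a phenol: a hydroxyl oxygen attached to an aromatic carbon.
Exactly one fragment in the molecule meets all constraints, giving 1 match.

1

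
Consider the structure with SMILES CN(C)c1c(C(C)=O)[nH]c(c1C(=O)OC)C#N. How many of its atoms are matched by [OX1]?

2

Check the 17 heavy atoms by environment: 1× n (aromatic, X3) → no; 4× c (aromatic, X3) → no; 1× N (X3) → no; 4× C (X4) → no; 2× C (X3) → no; 2× O (X1) → match; 1× O (X2) → no; 1× C (X2) → no; 1× N (X1) → no.
That gives 2 matching atoms.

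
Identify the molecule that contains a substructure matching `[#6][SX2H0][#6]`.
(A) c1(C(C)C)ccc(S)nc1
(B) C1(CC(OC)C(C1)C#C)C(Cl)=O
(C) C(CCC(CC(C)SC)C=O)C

C

[#6][SX2H0][#6] describes an aliphatic sulfur bridging two carbons with no H on the sulfur (a thioether).
(A) has a thiol (-SH) but the sulfur has H1, not H0 bridging two carbons.
(B) has a methoxy ether (-OCH3) but the bridging atom is O, not S.
(C) contains a methylthio ether (-SCH3), which satisfies every atom and bond constraint.
So the answer is (C).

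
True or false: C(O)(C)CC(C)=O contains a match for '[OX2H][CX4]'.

The pattern [OX2H][CX4] describes a hydroxyl oxygen bound to an sp3 (X4) carbon — an aliphatic alcohol.
The molecule carries a hydroxyl group (-OH), whose atoms satisfy every constraint of the query, so the pattern matches.

True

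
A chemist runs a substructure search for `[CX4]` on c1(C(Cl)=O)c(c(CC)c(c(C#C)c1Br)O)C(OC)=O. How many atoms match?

3

The query [CX4] means: C with X4: aliphatic carbon with exactly 4 total connections (bonds + H).
Check the 19 heavy atoms by environment: 6× c (aromatic, X3) → no; 2× C (X2) → no; 2× O (X2) → no; 3× C (X4) → match; 2× C (X3) → no; 2× O (X1) → no; 1× Cl (X1) → no; 1× Br (X1) → no.
That gives 3 matching atoms.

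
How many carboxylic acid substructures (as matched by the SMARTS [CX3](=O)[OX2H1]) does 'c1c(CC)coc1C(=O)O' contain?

[CX3](=O)[OX2H1] is the SMARTS for a carboxylic acid: an sp2 carbon double-bonded to O and single-bonded to an -OH oxygen.
Exactly one fragment in the molecule meets all constraints, giving 1 match.

1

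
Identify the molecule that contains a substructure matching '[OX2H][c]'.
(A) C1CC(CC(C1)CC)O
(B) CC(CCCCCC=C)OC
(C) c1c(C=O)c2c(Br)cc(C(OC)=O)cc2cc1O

[OX2H][c] describes a hydroxyl oxygen attached to an aromatic carbon (a phenol).
(A) has a hydroxyl group (-OH) but the -OH is on an aliphatic carbon, not an aromatic c.
(B) has a methoxy ether (-OCH3) but the oxygen has H0, not H1.
(C) contains a hydroxyl group (-OH), which satisfies every atom and bond constraint.
So the answer is (C).

C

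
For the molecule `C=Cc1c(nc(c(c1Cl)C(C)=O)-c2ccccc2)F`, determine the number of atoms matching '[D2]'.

7

The query [D2] means: atom with exactly two heavy-atom neighbours.
Check the 19 heavy atoms by environment: 1× n (aromatic, D2) → match; 6× c (aromatic, D3) → no; 1× Cl (D1) → no; 1× C (D2) → match; 2× C (D1) → no; 1× C (D3) → no; 1× O (D1) → no; 5× c (aromatic, D2) → match; 1× F (D1) → no.
Summing the matching environments: 1 + 1 + 5 = 7 matching atoms.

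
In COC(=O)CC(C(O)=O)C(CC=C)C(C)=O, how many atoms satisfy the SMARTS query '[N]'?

0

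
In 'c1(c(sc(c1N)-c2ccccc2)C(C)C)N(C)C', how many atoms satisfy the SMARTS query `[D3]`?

7

Check the 18 heavy atoms by environment: 1× s (aromatic, D2) → no; 5× c (aromatic, D3) → match; 5× c (aromatic, D2) → no; 1× C (D3) → match; 4× C (D1) → no; 1× N (D1) → no; 1× N (D3) → match.
Summing the matching environments: 5 + 1 + 1 = 7 matching atoms.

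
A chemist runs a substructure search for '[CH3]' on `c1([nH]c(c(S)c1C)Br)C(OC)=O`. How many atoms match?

2

The query [CH3] means: aliphatic carbon with exactly three hydrogens.
Check the 12 heavy atoms by environment: 1× n (aromatic, H1) → no; 4× c (aromatic, H0) → no; 1× S (H1) → no; 1× C (H0) → no; 2× O (H0) → no; 2× C (H3) → match; 1× Br (H0) → no.
That gives 2 matching atoms.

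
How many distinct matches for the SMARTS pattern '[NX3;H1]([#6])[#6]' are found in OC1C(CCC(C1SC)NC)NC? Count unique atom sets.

2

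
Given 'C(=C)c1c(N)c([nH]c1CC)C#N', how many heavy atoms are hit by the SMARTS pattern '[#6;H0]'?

5

The query [#6;H0] means: any carbon with no attached hydrogen.
Check the 12 heavy atoms by environment: 1× n (aromatic, H1) → no; 4× c (aromatic, H0) → match; 1× N (H2) → no; 1× C (H0) → match; 1× N (H0) → no; 2× C (H2) → no; 1× C (H3) → no; 1× C (H1) → no.
Summing the matching environments: 4 + 1 = 5 matching atoms.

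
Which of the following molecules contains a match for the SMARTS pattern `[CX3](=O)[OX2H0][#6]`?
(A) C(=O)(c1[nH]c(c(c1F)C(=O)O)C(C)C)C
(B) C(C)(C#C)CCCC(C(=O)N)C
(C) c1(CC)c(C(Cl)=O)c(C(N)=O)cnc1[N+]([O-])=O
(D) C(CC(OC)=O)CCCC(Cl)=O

D

[CX3](=O)[OX2H0][#6] describes a carbonyl carbon bonded to an oxygen that is itself bonded to carbon (no H on that O) (an ester).
(A) has a carboxylic acid group (-C(=O)OH) but the singly-bonded O carries H (OX2H1, not H0).
(B) has a primary amide (-C(=O)NH2) but the carbonyl is bonded to N, not to an O-C linkage.
(C) has a primary amide (-C(=O)NH2) but the carbonyl is bonded to N, not to an O-C linkage.
(D) contains a methyl-ester group (-C(=O)OCH3), which satisfies every atom and bond constraint.
So the answer is (D).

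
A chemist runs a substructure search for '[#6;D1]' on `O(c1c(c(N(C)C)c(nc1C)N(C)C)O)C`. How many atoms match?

6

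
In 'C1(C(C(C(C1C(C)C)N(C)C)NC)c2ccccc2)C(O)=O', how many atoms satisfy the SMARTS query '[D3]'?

9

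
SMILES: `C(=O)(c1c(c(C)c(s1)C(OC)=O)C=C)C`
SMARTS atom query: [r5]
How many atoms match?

5

The query [r5] means: r5 matches atoms in a five-membered ring.
Check the 15 heavy atoms by environment: 1× s (aromatic, in 5-ring) → match; 4× c (aromatic, in 5-ring) → match; 7× C (acyclic) → no; 3× O (acyclic) → no.
Summing the matching environments: 1 + 4 = 5 matching atoms.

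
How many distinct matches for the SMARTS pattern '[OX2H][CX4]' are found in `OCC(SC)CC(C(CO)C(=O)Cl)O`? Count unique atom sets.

3

[OX2H][CX4] is the SMARTS for an aliphatic alcohol: a hydroxyl oxygen bound to an sp3 (X4) carbon.
The molecule carries 3 separate instances of a hydroxyl group (-OH) meeting every constraint; each maps to a distinct set of atoms, giving 3 matches.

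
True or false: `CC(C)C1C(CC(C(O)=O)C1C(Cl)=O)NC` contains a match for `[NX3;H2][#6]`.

False

The pattern [NX3;H2][#6] describes a trivalent nitrogen with two H attached to carbon — a primary amine.
The closest candidate here is an N-methylamino group (-NHCH3), but the nitrogen bears two carbons and only one H (H1), not H2. No other fragment satisfies the full query, so there is no match.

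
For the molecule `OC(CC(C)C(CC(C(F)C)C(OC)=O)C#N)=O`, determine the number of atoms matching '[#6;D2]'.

3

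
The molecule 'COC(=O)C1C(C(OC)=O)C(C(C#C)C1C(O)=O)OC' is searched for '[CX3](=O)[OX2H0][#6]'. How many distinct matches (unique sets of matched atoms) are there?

[CX3](=O)[OX2H0][#6] is the SMARTS for an ester: a carbonyl carbon bonded to an oxygen that is itself bonded to carbon (no H on that O).
The molecule carries 2 separate instances of a methyl-ester group (-C(=O)OCH3) meeting every constraint; each maps to a distinct set of atoms, giving 2 matches.

2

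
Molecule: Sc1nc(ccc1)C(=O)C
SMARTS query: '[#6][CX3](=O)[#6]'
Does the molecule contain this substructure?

The pattern [#6][CX3](=O)[#6] describes a carbonyl carbon (no H) flanked by two carbons — a ketone.
The molecule carries an acetyl/ketone group (-C(=O)CH3), whose atoms satisfy every constraint of the query, so the pattern matches.

Yes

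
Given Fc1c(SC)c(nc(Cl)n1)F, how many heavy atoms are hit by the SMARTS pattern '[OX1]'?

0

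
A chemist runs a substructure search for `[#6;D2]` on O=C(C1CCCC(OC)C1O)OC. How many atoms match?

3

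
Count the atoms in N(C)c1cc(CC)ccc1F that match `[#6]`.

The query [#6] means: #6 matches any atom with atomic number 6 (carbon, aromatic or aliphatic).
Check the 11 heavy atoms by environment: 6× c (aromatic) → match; 3× C → match; 1× F → no; 1× N → no.
Summing the matching environments: 6 + 3 = 9 matching atoms.

9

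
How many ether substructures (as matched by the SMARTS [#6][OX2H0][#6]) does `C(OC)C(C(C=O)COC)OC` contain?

3

[#6][OX2H0][#6] is the SMARTS for an ether: an aliphatic oxygen bridging two carbons with no H on the oxygen.
The molecule carries 3 separate instances of a methoxy ether (-OCH3) meeting every constraint; each maps to a distinct set of atoms, giving 3 matches.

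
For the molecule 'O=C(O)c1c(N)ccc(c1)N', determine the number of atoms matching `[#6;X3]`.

7

The query [#6;X3] means: any carbon (aromatic or not) with three total connections.
Check the 11 heavy atoms by environment: 6× c (aromatic, X3) → match; 1× C (X3) → match; 1× O (X1) → no; 1× O (X2) → no; 2× N (X3) → no.
Summing the matching environments: 6 + 1 = 7 matching atoms.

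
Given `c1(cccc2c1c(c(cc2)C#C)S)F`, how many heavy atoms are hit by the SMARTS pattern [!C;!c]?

2

Check the 14 heavy atoms by environment: 10× c (aromatic) → no; 1× F → match; 1× S → match; 2× C → no.
Summing the matching environments: 1 + 1 = 2 matching atoms.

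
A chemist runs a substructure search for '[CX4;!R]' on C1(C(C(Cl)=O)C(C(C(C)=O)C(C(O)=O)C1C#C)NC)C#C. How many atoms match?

2

The query [CX4;!R] means: aliphatic carbon with four total connections, not in a ring.
Check the 21 heavy atoms by environment: 6× C (X4, in 6-ring) → no; 1× N (X3, acyclic) → no; 2× C (X4, acyclic) → match; 3× C (X3, acyclic) → no; 3× O (X1, acyclic) → no; 4× C (X2, acyclic) → no; 1× O (X2, acyclic) → no; 1× Cl (X1, acyclic) → no.
That gives 2 matching atoms.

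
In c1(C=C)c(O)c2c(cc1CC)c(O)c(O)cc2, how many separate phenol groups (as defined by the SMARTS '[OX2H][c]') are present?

3

[OX2H][c] is the SMARTS for a phenol: a hydroxyl oxygen attached to an aromatic carbon.
The molecule carries 3 separate instances of a hydroxyl group (-OH) meeting every constraint; each maps to a distinct set of atoms, giving 3 matches.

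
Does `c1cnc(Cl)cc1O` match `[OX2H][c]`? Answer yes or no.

The pattern [OX2H][c] describes a hydroxyl oxygen attached to an aromatic carbon — a phenol.
The molecule carries a hydroxyl group (-OH), whose atoms satisfy every constraint of the query, so the pattern matches.

Yes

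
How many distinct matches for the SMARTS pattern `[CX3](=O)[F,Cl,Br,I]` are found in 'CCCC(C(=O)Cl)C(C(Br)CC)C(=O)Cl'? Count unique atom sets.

2

[CX3](=O)[F,Cl,Br,I] is the SMARTS for an acyl halide: a carbonyl carbon bonded to a halogen.
The molecule carries 2 separate instances of an acyl chloride (-C(=O)Cl) meeting every constraint; each maps to a distinct set of atoms, giving 2 matches.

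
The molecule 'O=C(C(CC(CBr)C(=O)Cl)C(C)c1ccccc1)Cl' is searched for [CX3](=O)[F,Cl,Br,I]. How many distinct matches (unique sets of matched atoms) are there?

2

[CX3](=O)[F,Cl,Br,I] is the SMARTS for an acyl halide: a carbonyl carbon bonded to a halogen.
The molecule carries 2 separate instances of an acyl chloride (-C(=O)Cl) meeting every constraint; each maps to a distinct set of atoms, giving 2 matches.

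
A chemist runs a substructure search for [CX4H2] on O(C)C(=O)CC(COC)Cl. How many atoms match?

Check the 10 heavy atoms by environment: 2× C (H2, X4) → match; 1× C (H1, X4) → no; 1× Cl (H0, X1) → no; 1× C (H0, X3) → no; 1× O (H0, X1) → no; 2× O (H0, X2) → no; 2× C (H3, X4) → no.
That gives 2 matching atoms.

2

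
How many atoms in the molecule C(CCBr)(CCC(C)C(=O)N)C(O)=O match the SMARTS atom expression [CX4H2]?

The query [CX4H2] means: sp3 carbon (X4) with exactly two hydrogens.
Check the 14 heavy atoms by environment: 4× C (H2, X4) → match; 2× C (H1, X4) → no; 1× C (H3, X4) → no; 2× C (H0, X3) → no; 2× O (H0, X1) → no; 1× N (H2, X3) → no; 1× Br (H0, X1) → no; 1× O (H1, X2) → no.
That gives 4 matching atoms.

4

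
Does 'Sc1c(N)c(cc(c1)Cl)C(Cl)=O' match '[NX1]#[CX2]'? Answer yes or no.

No

The pattern [NX1]#[CX2] describes a nitrogen triple-bonded to a two-connected carbon — a nitrile.
The closest candidate here is a primary amino group (-NH2), but the nitrogen is NX3 (three connections), not NX1 triple-bonded. No other fragment satisfies the full query, so there is no match.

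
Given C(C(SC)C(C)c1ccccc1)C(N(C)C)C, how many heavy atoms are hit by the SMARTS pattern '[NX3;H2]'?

0

The query [NX3;H2] means: aliphatic N with 3 total connections, two of them H — an -NH2 nitrogen (amine or amide).
Check the 17 heavy atoms by environment: 5× C (H3, X4) → no; 3× C (H1, X4) → no; 1× C (H2, X4) → no; 1× N (H0, X3) → no; 1× S (H0, X2) → no; 1× c (aromatic, H0, X3) → no; 5× c (aromatic, H1, X3) → no.
No environment satisfies the query, so 0 matching atoms.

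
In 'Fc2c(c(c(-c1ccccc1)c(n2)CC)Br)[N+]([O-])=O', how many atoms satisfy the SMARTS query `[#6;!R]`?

2

The query [#6;!R] means: carbon not in any ring.
Check the 19 heavy atoms by environment: 1× n (aromatic, in 6-ring) → no; 11× c (aromatic, in 6-ring) → no; 1× F (acyclic) → no; 2× C (acyclic) → match; 1× N (charge +1, acyclic) → no; 1× O (charge -1, acyclic) → no; 1× O (acyclic) → no; 1× Br (acyclic) → no.
That gives 2 matching atoms.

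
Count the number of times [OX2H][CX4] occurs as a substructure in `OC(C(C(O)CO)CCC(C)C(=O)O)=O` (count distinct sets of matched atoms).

2

[OX2H][CX4] is the SMARTS for an aliphatic alcohol: a hydroxyl oxygen bound to an sp3 (X4) carbon.
The molecule carries 2 separate instances of a hydroxyl group (-OH) meeting every constraint; each maps to a distinct set of atoms, giving 2 matches.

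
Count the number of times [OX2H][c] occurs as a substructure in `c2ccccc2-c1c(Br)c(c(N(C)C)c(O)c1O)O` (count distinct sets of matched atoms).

3

[OX2H][c] is the SMARTS for a phenol: a hydroxyl oxygen attached to an aromatic carbon.
The molecule carries 3 separate instances of a hydroxyl group (-OH) meeting every constraint; each maps to a distinct set of atoms, giving 3 matches.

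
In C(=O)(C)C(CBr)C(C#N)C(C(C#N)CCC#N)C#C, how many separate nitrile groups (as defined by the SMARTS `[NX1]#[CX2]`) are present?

3

[NX1]#[CX2] is the SMARTS for a nitrile: a nitrogen triple-bonded to a two-connected carbon.
The molecule carries 3 separate instances of a nitrile (-C#N) meeting every constraint; each maps to a distinct set of atoms, giving 3 matches.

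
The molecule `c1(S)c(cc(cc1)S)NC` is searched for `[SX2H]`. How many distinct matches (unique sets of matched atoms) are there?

[SX2H] is the SMARTS for a thiol: an aliphatic sulfur with two connections, one being H.
The molecule carries 2 separate instances of a thiol (-SH) meeting every constraint; each maps to a distinct set of atoms, giving 2 matches.

2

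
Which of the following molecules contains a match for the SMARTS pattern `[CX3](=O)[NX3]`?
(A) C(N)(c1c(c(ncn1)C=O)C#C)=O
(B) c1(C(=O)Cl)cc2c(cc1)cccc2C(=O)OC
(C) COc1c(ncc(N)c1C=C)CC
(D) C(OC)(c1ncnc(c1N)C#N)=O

A

[CX3](=O)[NX3] describes a carbonyl carbon bonded to a trivalent nitrogen (an amide).
(A) contains a primary amide (-C(=O)NH2), which satisfies every atom and bond constraint.
(B) has a methyl-ester group (-C(=O)OCH3) but the carbonyl is bonded to O, not to an NX3 nitrogen.
(C) has a primary amino group (-NH2) but the -NH2 is not attached to a carbonyl carbon.
(D) has a primary amino group (-NH2) but the -NH2 is not attached to a carbonyl carbon.
So the answer is (A).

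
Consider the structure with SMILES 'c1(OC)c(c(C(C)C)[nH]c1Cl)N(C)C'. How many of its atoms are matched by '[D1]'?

6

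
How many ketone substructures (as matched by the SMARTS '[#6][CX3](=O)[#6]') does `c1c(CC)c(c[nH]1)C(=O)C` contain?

1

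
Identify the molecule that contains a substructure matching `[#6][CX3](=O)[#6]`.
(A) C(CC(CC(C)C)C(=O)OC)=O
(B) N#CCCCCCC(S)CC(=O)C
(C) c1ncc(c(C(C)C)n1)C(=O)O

[#6][CX3](=O)[#6] describes a carbonyl carbon (no H) flanked by two carbons (a ketone).
(A) has an aldehyde (-CHO) but the carbonyl carbon has H1, so it is not flanked by two carbons.
(B) contains an acetyl/ketone group (-C(=O)CH3), which satisfies every atom and bond constraint.
(C) has a carboxylic acid group (-C(=O)OH) but one neighbour of the carbonyl carbon is O, not C.
So the answer is (B).

B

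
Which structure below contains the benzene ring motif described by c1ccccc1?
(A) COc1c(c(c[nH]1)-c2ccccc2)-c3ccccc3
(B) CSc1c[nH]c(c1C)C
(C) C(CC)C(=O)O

A

c1ccccc1 describes six aromatic carbons in a ring (a benzene ring).
(A) contains a phenyl ring, which satisfies every atom and bond constraint.
(B) has a methyl group (-CH3) but no six-membered all-carbon aromatic ring is present.
(C) has a methyl group (-CH3) but no six-membered all-carbon aromatic ring is present.
So the answer is (A).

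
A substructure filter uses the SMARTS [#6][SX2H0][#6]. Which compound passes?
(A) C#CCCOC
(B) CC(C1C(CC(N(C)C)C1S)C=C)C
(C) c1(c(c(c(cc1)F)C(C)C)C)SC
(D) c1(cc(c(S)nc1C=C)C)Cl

[#6][SX2H0][#6] describes an aliphatic sulfur bridging two carbons with no H on the sulfur (a thioether).
(A) has a methoxy ether (-OCH3) but the bridging atom is O, not S.
(B) has a thiol (-SH) but the sulfur has H1, not H0 bridging two carbons.
(C) contains a methylthio ether (-SCH3), which satisfies every atom and bond constraint.
(D) has a thiol (-SH) but the sulfur has H1, not H0 bridging two carbons.
So the answer is (C).

C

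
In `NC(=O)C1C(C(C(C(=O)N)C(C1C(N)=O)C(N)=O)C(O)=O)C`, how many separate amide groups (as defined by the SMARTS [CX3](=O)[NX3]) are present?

[CX3](=O)[NX3] is the SMARTS for an amide: a carbonyl carbon bonded to a trivalent nitrogen.
The molecule carries 4 separate instances of a primary amide (-C(=O)NH2) meeting every constraint; each maps to a distinct set of atoms, giving 4 matches.

4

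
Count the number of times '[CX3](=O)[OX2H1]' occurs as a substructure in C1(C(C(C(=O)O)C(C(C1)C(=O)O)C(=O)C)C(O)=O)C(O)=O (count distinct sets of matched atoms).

4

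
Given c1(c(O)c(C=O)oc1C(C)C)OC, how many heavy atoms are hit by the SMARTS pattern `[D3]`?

5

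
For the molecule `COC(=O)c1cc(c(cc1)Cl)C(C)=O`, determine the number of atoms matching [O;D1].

2

The query [O;D1] means: aliphatic oxygen bonded to exactly one heavy atom.
Check the 14 heavy atoms by environment: 3× c (aromatic, D2) → no; 3× c (aromatic, D3) → no; 2× C (D3) → no; 2× O (D1) → match; 1× O (D2) → no; 2× C (D1) → no; 1× Cl (D1) → no.
That gives 2 matching atoms.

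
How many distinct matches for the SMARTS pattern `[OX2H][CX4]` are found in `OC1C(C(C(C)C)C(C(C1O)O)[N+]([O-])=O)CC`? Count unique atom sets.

3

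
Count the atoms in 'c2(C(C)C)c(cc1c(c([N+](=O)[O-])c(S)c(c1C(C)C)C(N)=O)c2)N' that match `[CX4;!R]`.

6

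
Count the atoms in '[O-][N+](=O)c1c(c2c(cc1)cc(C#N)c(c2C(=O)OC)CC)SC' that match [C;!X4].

The query [C;!X4] means: aliphatic carbon that does not have four total connections.
Check the 23 heavy atoms by environment: 10× c (aromatic, X3) → no; 1× N (charge +1, X3) → no; 1× O (charge -1, X1) → no; 2× O (X1) → no; 1× C (X2) → match; 1× N (X1) → no; 4× C (X4) → no; 1× S (X2) → no; 1× C (X3) → match; 1× O (X2) → no.
Summing the matching environments: 1 + 1 = 2 matching atoms.

2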